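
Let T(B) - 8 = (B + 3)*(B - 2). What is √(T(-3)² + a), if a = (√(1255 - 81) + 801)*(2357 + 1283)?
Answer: 2*√(728926 + 910*√1174) ≈ 1743.7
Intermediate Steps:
T(B) = 8 + (-2 + B)*(3 + B) (T(B) = 8 + (B + 3)*(B - 2) = 8 + (3 + B)*(-2 + B) = 8 + (-2 + B)*(3 + B))
a = 2915640 + 3640*√1174 (a = (√1174 + 801)*3640 = (801 + √1174)*3640 = 2915640 + 3640*√1174 ≈ 3.0404e+6)
√(T(-3)² + a) = √((2 - 3 + (-3)²)² + (2915640 + 3640*√1174)) = √((2 - 3 + 9)² + (2915640 + 3640*√1174)) = √(8² + (2915640 + 3640*√1174)) = √(64 + (2915640 + 3640*√1174)) = √(2915704 + 3640*√1174)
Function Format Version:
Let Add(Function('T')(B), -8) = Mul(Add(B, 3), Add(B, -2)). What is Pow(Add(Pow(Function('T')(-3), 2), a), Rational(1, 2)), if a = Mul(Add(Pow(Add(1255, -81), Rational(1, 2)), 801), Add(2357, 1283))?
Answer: Mul(2, Pow(Add(728926, Mul(910, Pow(1174, Rational(1, 2)))), Rational(1, 2))) ≈ 1743.7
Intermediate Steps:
Function('T')(B) = Add(8, Mul(Add(-2, B), Add(3, B))) (Function('T')(B) = Add(8, Mul(Add(B, 3), Add(B, -2))) = Add(8, Mul(Add(3, B), Add(-2, B))) = Add(8, Mul(Add(-2, B), Add(3, B))))
a = Add(2915640, Mul(3640, Pow(1174, Rational(1, 2)))) (a = Mul(Add(Pow(1174, Rational(1, 2)), 801), 3640) = Mul(Add(801, Pow(1174, Rational(1, 2))), 3640) = Add(2915640, Mul(3640, Pow(1174, Rational(1, 2)))) ≈ 3.0404e+6)
Pow(Add(Pow(Function('T')(-3), 2), a), Rational(1, 2)) = Pow(Add(Pow(Add(2, -3, Pow(-3, 2)), 2), Add(2915640, Mul(3640, Pow(1174, Rational(1, 2))))), Rational(1, 2)) = Pow(Add(Pow(Add(2, -3, 9), 2), Add(2915640, Mul(3640, Pow(1174, Rational(1, 2))))), Rational(1, 2)) = Pow(Add(Pow(8, 2), Add(2915640, Mul(3640, Pow(1174, Rational(1, 2))))), Rational(1, 2)) = Pow(Add(64, Add(2915640, Mul(3640, Pow(1174, Rational(1, 2))))), Rational(1, 2)) = Pow(Add(2915704, Mul(3640, Pow(1174, Rational(1, 2)))), Rational(1, 2))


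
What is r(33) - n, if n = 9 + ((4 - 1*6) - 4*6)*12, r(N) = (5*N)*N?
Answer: 5748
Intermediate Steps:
r(N) = 5*N²
n = -303 (n = 9 + ((4 - 6) - 24)*12 = 9 + (-2 - 24)*12 = 9 - 26*12 = 9 - 312 = -303)
r(33) - n = 5*33² - 1*(-303) = 5*1089 + 303 = 5445 + 303 = 5748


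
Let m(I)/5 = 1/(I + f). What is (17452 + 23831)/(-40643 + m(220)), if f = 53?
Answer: -11270259/11095534 ≈ -1.0157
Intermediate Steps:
m(I) = 5/(53 + I) (m(I) = 5/(I + 53) = 5/(53 + I))
(17452 + 23831)/(-40643 + m(220)) = (17452 + 23831)/(-40643 + 5/(53 + 220)) = 41283/(-40643 + 5/273) = 41283/(-11095534/273) = 41283*(-273/11095534) = -11270259/11095534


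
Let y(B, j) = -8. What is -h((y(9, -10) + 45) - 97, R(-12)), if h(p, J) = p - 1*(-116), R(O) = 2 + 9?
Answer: -56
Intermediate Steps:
R(O) = 11
h(p, J) = 116 + p (h(p, J) = p + 116 = 116 + p)
-h((y(9, -10) + 45) - 97, R(-12)) = -(116 + ((-8 + 45) - 97)) = -(116 + (37 - 97)) = -(116 - 60) = -1*56 = -56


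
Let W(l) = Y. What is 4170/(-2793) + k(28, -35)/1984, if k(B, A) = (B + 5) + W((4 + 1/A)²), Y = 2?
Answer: -2725175/1847104 ≈ -1.4754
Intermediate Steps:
W(l) = 2
k(B, A) = 7 + B (k(B, A) = (B + 5) + 2 = (5 + B) + 2 = 7 + B)
4170/(-2793) + k(28, -35)/1984 = 4170/(-2793) + (7 + 28)/1984 = 4170*(-1/2793) + 35*(1/1984) = -1390/931 + 35/1984 = -2725175/1847104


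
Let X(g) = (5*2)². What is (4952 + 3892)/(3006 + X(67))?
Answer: 4422/1553 ≈ 2.8474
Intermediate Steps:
X(g) = 100 (X(g) = 10² = 100)
(4952 + 3892)/(3006 + X(67)) = (4952 + 3892)/(3006 + 100) = 8844/3106 = 8844*(1/3106) = 4422/1553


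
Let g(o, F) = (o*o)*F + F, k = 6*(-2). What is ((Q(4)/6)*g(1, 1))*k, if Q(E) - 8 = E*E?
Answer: -96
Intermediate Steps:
Q(E) = 8 + E**2 (Q(E) = 8 + E*E = 8 + E**2)
k = -12
g(o, F) = F + F*o**2 (g(o, F) = o**2*F + F = F*o**2 + F = F + F*o**2)
((Q(4)/6)*g(1, 1))*k = (((8 + 4**2)/6)*(1*(1 + 1**2)))*(-12) = (((8 + 16)*(1/6))*(1*(1 + 1)))*(-12) = ((24*(1/6))*(1*2))*(-12) = (4*2)*(-12) = 8*(-12) = -96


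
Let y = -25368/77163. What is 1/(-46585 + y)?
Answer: -25721/1198221241 ≈ -2.1466e-5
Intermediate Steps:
y = -8456/25721 (y = -25368*1/77163 = -8456/25721 ≈ -0.32876)
1/(-46585 + y) = 1/(-46585 - 8456/25721) = 1/(-1198221241/25721) = -25721/1198221241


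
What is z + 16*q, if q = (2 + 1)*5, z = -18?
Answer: 222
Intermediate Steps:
q = 15 (q = 3*5 = 15)
z + 16*q = -18 + 16*15 = -18 + 240 = 222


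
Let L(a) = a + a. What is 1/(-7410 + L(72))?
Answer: -1/7266 ≈ -0.00013763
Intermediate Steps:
L(a) = 2*a
1/(-7410 + L(72)) = 1/(-7410 + 2*72) = 1/(-7410 + 144) = 1/(-7266) = -1/7266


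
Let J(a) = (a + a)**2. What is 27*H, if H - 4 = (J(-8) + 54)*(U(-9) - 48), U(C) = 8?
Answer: -334692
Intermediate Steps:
J(a) = 4*a**2 (J(a) = (2*a)**2 = 4*a**2)
H = -12396 (H = 4 + (4*(-8)**2 + 54)*(8 - 48) = 4 + (4*64 + 54)*(-40) = 4 + (256 + 54)*(-40) = 4 + 310*(-40) = 4 - 12400 = -12396)
27*H = 27*(-12396) = -334692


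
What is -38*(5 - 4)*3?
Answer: -114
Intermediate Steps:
-38*(5 - 4)*3 = -38*1*3 = -38*3 = -114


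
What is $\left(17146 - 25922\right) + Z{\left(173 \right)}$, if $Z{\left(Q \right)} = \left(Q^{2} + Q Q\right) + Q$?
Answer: $51255$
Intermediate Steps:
$Z{\left(Q \right)} = Q + 2 Q^{2}$ ($Z{\left(Q \right)} = \left(Q^{2} + Q^{2}\right) + Q = 2 Q^{2} + Q = Q + 2 Q^{2}$)
$\left(17146 - 25922\right) + Z{\left(173 \right)} = \left(17146 - 25922\right) + 173 \left(1 + 2 \cdot 173\right) = -8776 + 173 \left(1 + 346\right) = -8776 + 173 \cdot 347 = -8776 + 60031 = 51255$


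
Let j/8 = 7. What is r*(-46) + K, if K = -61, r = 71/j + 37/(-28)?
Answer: -1639/28 ≈ -58.536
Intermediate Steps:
j = 56 (j = 8*7 = 56)
r = -3/56 (r = 71/56 + 37/(-28) = 71*(1/56) + 37*(-1/28) = 71/56 - 37/28 = -3/56 ≈ -0.053571)
r*(-46) + K = -3/56*(-46) - 61 = 69/28 - 61 = -1639/28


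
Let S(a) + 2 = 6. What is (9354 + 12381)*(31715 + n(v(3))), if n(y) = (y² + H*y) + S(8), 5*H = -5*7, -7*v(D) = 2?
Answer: 4826203965/7 ≈ 6.8946e+8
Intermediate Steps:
v(D) = -2/7 (v(D) = -⅐*2 = -2/7)
S(a) = 4 (S(a) = -2 + 6 = 4)
H = -7 (H = (-5*7)/5 = (⅕)*(-35) = -7)
n(y) = 4 + y² - 7*y (n(y) = (y² - 7*y) + 4 = 4 + y² - 7*y)
(9354 + 12381)*(31715 + n(v(3))) = (9354 + 12381)*(31715 + (4 + (-2/7)² - 7*(-2/7))) = 21735*(31715 + (4 + 4/49 + 2)) = 21735*(31715 + 298/49) = 21735*(1554333/49) = 4826203965/7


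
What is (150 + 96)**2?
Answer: 60516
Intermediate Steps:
(150 + 96)**2 = 246**2 = 60516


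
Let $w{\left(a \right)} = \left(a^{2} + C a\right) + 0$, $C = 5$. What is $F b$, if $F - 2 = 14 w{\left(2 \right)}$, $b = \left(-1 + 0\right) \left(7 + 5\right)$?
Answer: $-2376$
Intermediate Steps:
$w{\left(a \right)} = a^{2} + 5 a$ ($w{\left(a \right)} = \left(a^{2} + 5 a\right) + 0 = a^{2} + 5 a$)
$b = -12$ ($b = \left(-1\right) 12 = -12$)
$F = 198$ ($F = 2 + 14 \cdot 2 \left(5 + 2\right) = 2 + 14 \cdot 2 \cdot 7 = 2 + 14 \cdot 14 = 2 + 196 = 198$)
$F b = 198 \left(-12\right) = -2376$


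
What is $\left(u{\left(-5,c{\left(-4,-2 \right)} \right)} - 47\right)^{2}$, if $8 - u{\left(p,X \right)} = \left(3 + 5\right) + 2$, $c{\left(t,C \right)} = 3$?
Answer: $2401$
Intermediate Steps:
$u{\left(p,X \right)} = -2$ ($u{\left(p,X \right)} = 8 - \left(\left(3 + 5\right) + 2\right) = 8 - \left(8 + 2\right) = 8 - 10 = -2$)
$\left(u{\left(-5,c{\left(-4,-2 \right)} \right)} - 47\right)^{2} = \left(-2 - 47\right)^{2} = \left(-49\right)^{2} = 2401$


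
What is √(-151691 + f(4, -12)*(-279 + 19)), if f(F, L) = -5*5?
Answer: I*√145191 ≈ 381.04*I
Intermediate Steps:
f(F, L) = -25
√(-151691 + f(4, -12)*(-279 + 19)) = √(-151691 - 25*(-279 + 19)) = √(-151691 - 25*(-260)) = √(-151691 + 6500) = √(-145191) = I*√145191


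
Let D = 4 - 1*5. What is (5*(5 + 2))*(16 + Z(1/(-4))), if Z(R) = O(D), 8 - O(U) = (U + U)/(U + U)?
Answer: 805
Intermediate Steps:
D = -1 (D = 4 - 5 = -1)
O(U) = 7 (O(U) = 8 - (U + U)/(U + U) = 8 - 2*U/(2*U) = 8 - 2*U*1/(2*U) = 8 - 1*1 = 8 - 1 = 7)
Z(R) = 7
(5*(5 + 2))*(16 + Z(1/(-4))) = (5*(5 + 2))*(16 + 7) = (5*7)*23 = 35*23 = 805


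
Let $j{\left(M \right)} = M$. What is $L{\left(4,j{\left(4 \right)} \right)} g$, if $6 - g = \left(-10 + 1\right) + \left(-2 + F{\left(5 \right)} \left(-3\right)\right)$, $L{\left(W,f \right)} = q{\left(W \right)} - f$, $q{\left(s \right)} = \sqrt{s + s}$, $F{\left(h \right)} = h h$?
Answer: $-368 + 184 \sqrt{2} \approx -107.78$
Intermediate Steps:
$F{\left(h \right)} = h^{2}$
$q{\left(s \right)} = \sqrt{2} \sqrt{s}$ ($q{\left(s \right)} = \sqrt{2 s} = \sqrt{2} \sqrt{s}$)
$L{\left(W,f \right)} = - f + \sqrt{2} \sqrt{W}$ ($L{\left(W,f \right)} = \sqrt{2} \sqrt{W} - f = - f + \sqrt{2} \sqrt{W}$)
$g = 92$ ($g = 6 - \left(\left(-10 + 1\right) + \left(-2 + 5^{2} \left(-3\right)\right)\right) = 6 - \left(-9 + \left(-2 + 25 \left(-3\right)\right)\right) = 6 - \left(-9 - 77\right) = 6 - -86 = 6 + 86 = 92$)
$L{\left(4,j{\left(4 \right)} \right)} g = \left(\left(-1\right) 4 + \sqrt{2} \sqrt{4}\right) 92 = \left(-4 + \sqrt{2} \cdot 2\right) 92 = \left(-4 + 2 \sqrt{2}\right) 92 = -368 + 184 \sqrt{2}$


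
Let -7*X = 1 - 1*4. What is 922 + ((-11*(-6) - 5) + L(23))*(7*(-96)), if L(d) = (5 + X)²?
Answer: -419114/7 ≈ -59873.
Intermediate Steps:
X = 3/7 (X = -(1 - 1*4)/7 = -(1 - 4)/7 = -⅐*(-3) = 3/7 ≈ 0.42857)
L(d) = 1444/49 (L(d) = (5 + 3/7)² = (38/7)² = 1444/49)
922 + ((-11*(-6) - 5) + L(23))*(7*(-96)) = 922 + ((-11*(-6) - 5) + 1444/49)*(7*(-96)) = 922 + ((66 - 5) + 1444/49)*(-672) = 922 + (61 + 1444/49)*(-672) = 922 + (4433/49)*(-672) = 922 - 425568/7 = -419114/7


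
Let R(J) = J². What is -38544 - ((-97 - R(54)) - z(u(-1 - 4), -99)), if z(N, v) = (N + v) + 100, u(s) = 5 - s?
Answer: -35520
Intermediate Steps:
z(N, v) = 100 + N + v
-38544 - ((-97 - R(54)) - z(u(-1 - 4), -99)) = -38544 - ((-97 - 1*54²) - (100 + (5 - (-1 - 4)) - 99)) = -38544 - ((-97 - 1*2916) - (100 + (5 - 1*(-5)) - 99)) = -38544 - ((-97 - 2916) - (100 + (5 + 5) - 99)) = -38544 - (-3013 - (100 + 10 - 99)) = -38544 - (-3013 - 1*11) = -38544 - (-3013 - 11) = -38544 - 1*(-3024) = -38544 + 3024 = -35520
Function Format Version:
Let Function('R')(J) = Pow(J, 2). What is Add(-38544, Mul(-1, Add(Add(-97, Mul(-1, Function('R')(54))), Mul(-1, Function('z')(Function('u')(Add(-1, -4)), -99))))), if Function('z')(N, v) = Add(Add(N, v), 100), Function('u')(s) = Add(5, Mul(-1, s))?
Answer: -35520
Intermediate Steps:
Function('z')(N, v) = Add(100, N, v)
Add(-38544, Mul(-1, Add(Add(-97, Mul(-1, Function('R')(54))), Mul(-1, Function('z')(Function('u')(Add(-1, -4)), -99))))) = Add(-38544, Mul(-1, Add(Add(-97, Mul(-1, Pow(54, 2))), Mul(-1, Add(100, Add(5, Mul(-1, Add(-1, -4))), -99))))) = Add(-38544, Mul(-1, Add(Add(-97, Mul(-1, 2916)), Mul(-1, Add(100, Add(5, Mul(-1, -5)), -99))))) = Add(-38544, Mul(-1, Add(Add(-97, -2916), Mul(-1, Add(100, Add(5, 5), -99))))) = Add(-38544, Mul(-1, Add(-3013, Mul(-1, Add(100, 10, -99))))) = Add(-38544, Mul(-1, Add(-3013, Mul(-1, 11)))) = Add(-38544, Mul(-1, Add(-3013, -11))) = Add(-38544, Mul(-1, -3024)) = Add(-38544, 3024) = -35520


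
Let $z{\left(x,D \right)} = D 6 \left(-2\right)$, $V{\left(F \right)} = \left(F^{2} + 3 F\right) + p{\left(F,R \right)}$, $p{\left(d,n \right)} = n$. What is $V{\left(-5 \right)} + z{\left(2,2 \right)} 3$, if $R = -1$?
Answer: $-63$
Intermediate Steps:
$V{\left(F \right)} = -1 + F^{2} + 3 F$ ($V{\left(F \right)} = \left(F^{2} + 3 F\right) - 1 = -1 + F^{2} + 3 F$)
$z{\left(x,D \right)} = - 12 D$ ($z{\left(x,D \right)} = 6 D \left(-2\right) = - 12 D$)
$V{\left(-5 \right)} + z{\left(2,2 \right)} 3 = \left(-1 + \left(-5\right)^{2} + 3 \left(-5\right)\right) + \left(-12\right) 2 \cdot 3 = \left(-1 + 25 - 15\right) - 72 = 9 - 72 = -63$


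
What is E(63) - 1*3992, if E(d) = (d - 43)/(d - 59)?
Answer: -3987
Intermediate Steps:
E(d) = (-43 + d)/(-59 + d)
E(63) - 1*3992 = (-43 + 63)/(-59 + 63) - 1*3992 = 20/4 - 3992 = (1/4)*20 - 3992 = 5 - 3992 = -3987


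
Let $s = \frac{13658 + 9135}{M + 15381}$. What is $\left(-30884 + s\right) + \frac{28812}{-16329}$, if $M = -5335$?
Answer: $- \frac{1688721213637}{54680378} \approx -30884.0$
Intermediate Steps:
$s = \frac{22793}{10046}$ ($s = \frac{13658 + 9135}{-5335 + 15381} = \frac{22793}{10046} \approx 2.2689$)
$\left(-30884 + s\right) + \frac{28812}{-16329} = \left(-30884 + \frac{22793}{10046}\right) + \frac{28812}{-16329} = - \frac{310237871}{10046} + 28812 \left(- \frac{1}{16329}\right) = - \frac{310237871}{10046} - \frac{9604}{5443} = - \frac{1688721213637}{54680378}$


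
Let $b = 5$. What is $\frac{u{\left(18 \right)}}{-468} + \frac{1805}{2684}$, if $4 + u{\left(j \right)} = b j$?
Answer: $\frac{153479}{314028} \approx 0.48874$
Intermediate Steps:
$u{\left(j \right)} = -4 + 5 j$
$\frac{u{\left(18 \right)}}{-468} + \frac{1805}{2684} = \frac{-4 + 5 \cdot 18}{-468} + \frac{1805}{2684} = \left(-4 + 90\right) \left(- \frac{1}{468}\right) + 1805 \cdot \frac{1}{2684} = 86 \left(- \frac{1}{468}\right) + \frac{1805}{2684} = - \frac{43}{234} + \frac{1805}{2684} = \frac{153479}{314028}$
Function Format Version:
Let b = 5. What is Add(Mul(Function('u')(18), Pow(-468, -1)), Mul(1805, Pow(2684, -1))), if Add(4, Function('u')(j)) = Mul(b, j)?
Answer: Rational(153479, 314028) ≈ 0.48874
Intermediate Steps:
Function('u')(j) = Add(-4, Mul(5, j))
Add(Mul(Function('u')(18), Pow(-468, -1)), Mul(1805, Pow(2684, -1))) = Add(Mul(Add(-4, Mul(5, 18)), Pow(-468, -1)), Mul(1805, Pow(2684, -1))) = Add(Mul(Add(-4, 90), Rational(-1, 468)), Mul(1805, Rational(1, 2684))) = Add(Mul(86, Rational(-1, 468)), Rational(1805, 2684)) = Add(Rational(-43, 234), Rational(1805, 2684)) = Rational(153479, 314028)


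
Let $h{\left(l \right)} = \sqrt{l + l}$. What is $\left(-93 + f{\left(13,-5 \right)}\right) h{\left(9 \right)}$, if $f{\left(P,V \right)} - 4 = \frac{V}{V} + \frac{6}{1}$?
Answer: $- 246 \sqrt{2} \approx -347.9$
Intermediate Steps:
$f{\left(P,V \right)} = 11$ ($f{\left(P,V \right)} = 4 + \left(\frac{V}{V} + \frac{6}{1}\right) = 4 + \left(1 + 6 \cdot 1\right) = 4 + \left(1 + 6\right) = 4 + 7 = 11$)
$h{\left(l \right)} = \sqrt{2} \sqrt{l}$ ($h{\left(l \right)} = \sqrt{2 l} = \sqrt{2} \sqrt{l}$)
$\left(-93 + f{\left(13,-5 \right)}\right) h{\left(9 \right)} = \left(-93 + 11\right) \sqrt{2} \sqrt{9} = - 82 \sqrt{2} \cdot 3 = - 82 \cdot 3 \sqrt{2} = - 246 \sqrt{2}$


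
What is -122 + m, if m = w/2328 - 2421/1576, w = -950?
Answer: -56842813/458616 ≈ -123.94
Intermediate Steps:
m = -891661/458616 (m = -950/2328 - 2421/1576 = -950*1/2328 - 2421*1/1576 = -475/1164 - 2421/1576 = -891661/458616 ≈ -1.9442)
-122 + m = -122 - 891661/458616 = -56842813/458616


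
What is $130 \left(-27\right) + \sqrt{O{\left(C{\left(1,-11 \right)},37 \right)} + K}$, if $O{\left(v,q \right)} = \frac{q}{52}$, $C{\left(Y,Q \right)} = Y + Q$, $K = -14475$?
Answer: $-3510 + \frac{i \sqrt{9784619}}{26} \approx -3510.0 + 120.31 i$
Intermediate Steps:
$C{\left(Y,Q \right)} = Q + Y$
$O{\left(v,q \right)} = \frac{q}{52}$ ($O{\left(v,q \right)} = q \frac{1}{52} = \frac{q}{52}$)
$130 \left(-27\right) + \sqrt{O{\left(C{\left(1,-11 \right)},37 \right)} + K} = 130 \left(-27\right) + \sqrt{\frac{1}{52} \cdot 37 - 14475} = -3510 + \sqrt{\frac{37}{52} - 14475} = -3510 + \sqrt{- \frac{752663}{52}} = -3510 + \frac{i \sqrt{9784619}}{26}$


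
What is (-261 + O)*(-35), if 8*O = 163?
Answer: 67375/8 ≈ 8421.9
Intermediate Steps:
O = 163/8 (O = (⅛)*163 = 163/8 ≈ 20.375)
(-261 + O)*(-35) = (-261 + 163/8)*(-35) = -1925/8*(-35) = 67375/8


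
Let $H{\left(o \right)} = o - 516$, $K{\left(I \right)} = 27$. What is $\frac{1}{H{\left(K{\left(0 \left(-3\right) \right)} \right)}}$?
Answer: $- \frac{1}{489} \approx -0.002045$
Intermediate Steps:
$H{\left(o \right)} = -516 + o$
$\frac{1}{H{\left(K{\left(0 \left(-3\right) \right)} \right)}} = \frac{1}{-516 + 27} = \frac{1}{-489} = - \frac{1}{489}$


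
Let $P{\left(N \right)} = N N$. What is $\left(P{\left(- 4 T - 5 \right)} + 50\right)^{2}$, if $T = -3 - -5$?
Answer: $47961$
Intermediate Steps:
$T = 2$ ($T = -3 + 5 = 2$)
$P{\left(N \right)} = N^{2}$
$\left(P{\left(- 4 T - 5 \right)} + 50\right)^{2} = \left(\left(\left(-4\right) 2 - 5\right)^{2} + 50\right)^{2} = \left(\left(-8 - 5\right)^{2} + 50\right)^{2} = \left(\left(-13\right)^{2} + 50\right)^{2} = \left(169 + 50\right)^{2} = 219^{2} = 47961$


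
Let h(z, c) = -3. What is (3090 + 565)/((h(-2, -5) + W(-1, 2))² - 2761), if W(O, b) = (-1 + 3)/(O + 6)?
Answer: -91375/68856 ≈ -1.3270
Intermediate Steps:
W(O, b) = 2/(6 + O)
(3090 + 565)/((h(-2, -5) + W(-1, 2))² - 2761) = (3090 + 565)/((-3 + 2/(6 - 1))² - 2761) = 3655/((-3 + 2/5)² - 2761) = 3655/((-3 + 2*(⅕))² - 2761) = 3655/((-3 + ⅖)² - 2761) = 3655/((-13/5)² - 2761) = 3655/(169/25 - 2761) = 3655/(-68856/25) = 3655*(-25/68856) = -91375/68856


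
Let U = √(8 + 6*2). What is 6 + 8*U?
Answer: 6 + 16*√5 ≈ 41.777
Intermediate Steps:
U = 2*√5 (U = √(8 + 12) = √20 = 2*√5 ≈ 4.4721)
6 + 8*U = 6 + 8*(2*√5) = 6 + 16*√5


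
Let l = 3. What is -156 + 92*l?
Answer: 120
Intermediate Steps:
-156 + 92*l = -156 + 92*3 = -156 + 276 = 120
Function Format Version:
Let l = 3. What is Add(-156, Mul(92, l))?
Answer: 120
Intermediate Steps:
Add(-156, Mul(92, l)) = Add(-156, Mul(92, 3)) = Add(-156, 276) = 120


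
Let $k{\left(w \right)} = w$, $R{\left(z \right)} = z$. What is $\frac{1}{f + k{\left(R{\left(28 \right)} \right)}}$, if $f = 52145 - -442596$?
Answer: $\frac{1}{494769} \approx 2.0211 \cdot 10^{-6}$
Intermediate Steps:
$f = 494741$ ($f = 52145 + 442596 = 494741$)
$\frac{1}{f + k{\left(R{\left(28 \right)} \right)}} = \frac{1}{494741 + 28} = \frac{1}{494769}$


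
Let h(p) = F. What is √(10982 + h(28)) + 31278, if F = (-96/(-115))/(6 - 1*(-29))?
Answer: 31278 + √7116626006/805 ≈ 31383.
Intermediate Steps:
F = 96/4025 (F = (-96*(-1/115))/(6 + 29) = (96/115)/35 = (96/115)*(1/35) = 96/4025 ≈ 0.023851)
h(p) = 96/4025
√(10982 + h(28)) + 31278 = √(10982 + 96/4025) + 31278 = √(44202646/4025) + 31278 = √7116626006/805 + 31278 = 31278 + √7116626006/805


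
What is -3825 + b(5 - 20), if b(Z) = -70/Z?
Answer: -11461/3 ≈ -3820.3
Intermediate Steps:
-3825 + b(5 - 20) = -3825 - 70/(5 - 20) = -3825 - 70/(-15) = -3825 - 70*(-1/15) = -3825 + 14/3 = -11461/3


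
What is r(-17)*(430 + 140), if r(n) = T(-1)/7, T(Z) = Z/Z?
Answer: 570/7 ≈ 81.429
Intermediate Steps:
T(Z) = 1
r(n) = 1/7
r(-17)*(430 + 140) = (430 + 140)/7 = (1/7)*570 = 570/7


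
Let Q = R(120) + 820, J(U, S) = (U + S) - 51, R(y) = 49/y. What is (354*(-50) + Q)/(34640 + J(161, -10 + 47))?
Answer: -2025551/4174440 ≈ -0.48523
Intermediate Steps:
J(U, S) = -51 + S + U (J(U, S) = (S + U) - 51 = -51 + S + U)
Q = 98449/120 (Q = 49/120 + 820 = 98449/120 ≈ 820.41)
(354*(-50) + Q)/(34640 + J(161, -10 + 47)) = (354*(-50) + 98449/120)/(34640 + (-51 + (-10 + 47) + 161)) = (-17700 + 98449/120)/(34640 + (-51 + 37 + 161)) = -2025551/(120*(34640 + 147)) = -2025551/120/34787 = -2025551/120*1/34787 = -2025551/4174440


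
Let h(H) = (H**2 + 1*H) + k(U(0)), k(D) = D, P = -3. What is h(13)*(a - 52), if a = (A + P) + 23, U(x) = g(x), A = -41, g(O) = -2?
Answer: -13140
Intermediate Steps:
U(x) = -2
a = -21 (a = (-41 - 3) + 23 = -44 + 23 = -21)
h(H) = -2 + H + H**2 (h(H) = (H**2 + 1*H) - 2 = (H**2 + H) - 2 = (H + H**2) - 2 = -2 + H + H**2)
h(13)*(a - 52) = (-2 + 13 + 13**2)*(-21 - 52) = (-2 + 13 + 169)*(-73) = 180*(-73) = -13140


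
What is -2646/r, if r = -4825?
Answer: 2646/4825 ≈ 0.54839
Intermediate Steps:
-2646/r = -2646/(-4825) = -2646*(-1/4825) = 2646/4825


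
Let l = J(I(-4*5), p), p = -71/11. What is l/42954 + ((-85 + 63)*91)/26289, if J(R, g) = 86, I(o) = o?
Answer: -13955509/188202951 ≈ -0.074151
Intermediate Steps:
p = -71/11 (p = -71*1/11 = -71/11 ≈ -6.4545)
l = 86
l/42954 + ((-85 + 63)*91)/26289 = 86/42954 + ((-85 + 63)*91)/26289 = 86*(1/42954) - 22*91*(1/26289) = 43/21477 - 2002*1/26289 = 43/21477 - 2002/26289 = -13955509/188202951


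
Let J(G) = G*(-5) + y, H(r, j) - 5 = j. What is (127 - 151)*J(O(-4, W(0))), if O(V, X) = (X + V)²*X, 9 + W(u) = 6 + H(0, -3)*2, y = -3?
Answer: 1152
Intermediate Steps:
H(r, j) = 5 + j
W(u) = 1 (W(u) = -9 + (6 + (5 - 3)*2) = -9 + (6 + 2*2) = -9 + (6 + 4) = -9 + 10 = 1)
O(V, X) = X*(V + X)² (O(V, X) = (V + X)²*X = X*(V + X)²)
J(G) = -3 - 5*G (J(G) = G*(-5) - 3 = -5*G - 3 = -3 - 5*G)
(127 - 151)*J(O(-4, W(0))) = (127 - 151)*(-3 - 5*(-4 + 1)²) = -24*(-3 - 5*(-3)²) = -24*(-3 - 5*9) = -24*(-3 - 45) = -24*(-48) = 1152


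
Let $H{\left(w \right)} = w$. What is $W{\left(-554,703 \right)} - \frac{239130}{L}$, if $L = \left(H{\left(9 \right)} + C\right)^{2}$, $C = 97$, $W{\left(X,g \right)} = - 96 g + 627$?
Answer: $- \frac{375744663}{5618} \approx -66882.0$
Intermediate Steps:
$W{\left(X,g \right)} = 627 - 96 g$
$L = 11236$ ($L = \left(9 + 97\right)^{2} = 106^{2} = 11236$)
$W{\left(-554,703 \right)} - \frac{239130}{L} = \left(627 - 67488\right) - \frac{239130}{11236} = \left(627 - 67488\right) - \frac{119565}{5618} = -66861 - \frac{119565}{5618} = - \frac{375744663}{5618}$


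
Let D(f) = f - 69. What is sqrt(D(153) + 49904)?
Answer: 2*sqrt(12497) ≈ 223.58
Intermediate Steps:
D(f) = -69 + f
sqrt(D(153) + 49904) = sqrt((-69 + 153) + 49904) = sqrt(84 + 49904) = sqrt(49988) = 2*sqrt(12497)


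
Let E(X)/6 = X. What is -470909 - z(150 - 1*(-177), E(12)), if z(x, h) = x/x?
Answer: -470910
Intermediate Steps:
E(X) = 6*X
z(x, h) = 1
-470909 - z(150 - 1*(-177), E(12)) = -470909 - 1*1 = -470909 - 1 = -470910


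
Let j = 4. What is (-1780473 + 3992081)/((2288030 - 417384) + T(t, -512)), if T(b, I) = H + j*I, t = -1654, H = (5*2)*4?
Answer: 1105804/934319 ≈ 1.1835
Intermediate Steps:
H = 40 (H = 10*4 = 40)
T(b, I) = 40 + 4*I
(-1780473 + 3992081)/((2288030 - 417384) + T(t, -512)) = (-1780473 + 3992081)/((2288030 - 417384) + (40 + 4*(-512))) = 2211608/(1870646 + (40 - 2048)) = 2211608/(1870646 - 2008) = 2211608/1868638 = 2211608*(1/1868638) = 1105804/934319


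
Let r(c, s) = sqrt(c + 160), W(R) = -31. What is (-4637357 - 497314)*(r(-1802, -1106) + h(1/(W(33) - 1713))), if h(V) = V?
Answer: 5134671/1744 - 5134671*I*sqrt(1642) ≈ 2944.2 - 2.0807e+8*I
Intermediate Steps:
r(c, s) = sqrt(160 + c)
(-4637357 - 497314)*(r(-1802, -1106) + h(1/(W(33) - 1713))) = (-4637357 - 497314)*(sqrt(160 - 1802) + 1/(-31 - 1713)) = -5134671*(sqrt(-1642) + 1/(-1744)) = -5134671*(I*sqrt(1642) - 1/1744) = -5134671*(-1/1744 + I*sqrt(1642)) = 5134671/1744 - 5134671*I*sqrt(1642)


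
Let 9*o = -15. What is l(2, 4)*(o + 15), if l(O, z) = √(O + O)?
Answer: 80/3 ≈ 26.667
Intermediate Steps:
l(O, z) = √2*√O (l(O, z) = √(2*O) = √2*√O)
o = -5/3 (o = (⅑)*(-15) = -5/3 ≈ -1.6667)
l(2, 4)*(o + 15) = (√2*√2)*(-5/3 + 15) = 2*(40/3) = 80/3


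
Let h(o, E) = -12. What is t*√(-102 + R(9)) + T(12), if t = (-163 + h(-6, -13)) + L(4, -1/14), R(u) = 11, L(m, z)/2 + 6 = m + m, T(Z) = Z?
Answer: 12 - 171*I*√91 ≈ 12.0 - 1631.2*I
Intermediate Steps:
L(m, z) = -12 + 4*m (L(m, z) = -12 + 2*(m + m) = -12 + 2*(2*m) = -12 + 4*m)
t = -171 (t = (-163 - 12) + (-12 + 4*4) = -175 + (-12 + 16) = -175 + 4 = -171)
t*√(-102 + R(9)) + T(12) = -171*√(-102 + 11) + 12 = -171*I*√91 + 12 = 12 - 171*I*√91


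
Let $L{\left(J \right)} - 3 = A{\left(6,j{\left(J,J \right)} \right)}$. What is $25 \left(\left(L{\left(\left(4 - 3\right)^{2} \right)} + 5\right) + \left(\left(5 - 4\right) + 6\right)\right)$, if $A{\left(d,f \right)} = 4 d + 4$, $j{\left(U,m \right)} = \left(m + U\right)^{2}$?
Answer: $1075$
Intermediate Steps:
$j{\left(U,m \right)} = \left(U + m\right)^{2}$
$A{\left(d,f \right)} = 4 + 4 d$
$L{\left(J \right)} = 31$ ($L{\left(J \right)} = 3 + \left(4 + 4 \cdot 6\right) = 3 + \left(4 + 24\right) = 3 + 28 = 31$)
$25 \left(\left(L{\left(\left(4 - 3\right)^{2} \right)} + 5\right) + \left(\left(5 - 4\right) + 6\right)\right) = 25 \left(\left(31 + 5\right) + \left(\left(5 - 4\right) + 6\right)\right) = 25 \left(36 + \left(1 + 6\right)\right) = 25 \left(36 + 7\right) = 25 \cdot 43 = 1075$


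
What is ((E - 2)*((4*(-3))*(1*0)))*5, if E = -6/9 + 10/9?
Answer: 0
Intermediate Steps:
E = 4/9 (E = -6*1/9 + 10*(1/9) = -2/3 + 10/9 = 4/9 ≈ 0.44444)
((E - 2)*((4*(-3))*(1*0)))*5 = ((4/9 - 2)*((4*(-3))*(1*0)))*5 = -(-56)*0/3*5 = -14/9*0*5 = 0*5 = 0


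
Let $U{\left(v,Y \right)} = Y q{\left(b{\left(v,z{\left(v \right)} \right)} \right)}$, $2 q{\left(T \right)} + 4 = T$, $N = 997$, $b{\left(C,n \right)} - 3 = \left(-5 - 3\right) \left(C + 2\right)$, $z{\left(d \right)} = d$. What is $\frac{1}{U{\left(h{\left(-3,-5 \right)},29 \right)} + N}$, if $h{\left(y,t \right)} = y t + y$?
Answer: $- \frac{2}{1283} \approx -0.0015588$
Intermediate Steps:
$b{\left(C,n \right)} = -13 - 8 C$ ($b{\left(C,n \right)} = 3 + \left(-5 - 3\right) \left(C + 2\right) = 3 - 8 \left(2 + C\right) = 3 - \left(16 + 8 C\right) = -13 - 8 C$)
$q{\left(T \right)} = -2 + \frac{T}{2}$
$h{\left(y,t \right)} = y + t y$ ($h{\left(y,t \right)} = t y + y = y + t y$)
$U{\left(v,Y \right)} = Y \left(- \frac{17}{2} - 4 v\right)$ ($U{\left(v,Y \right)} = Y \left(-2 + \frac{-13 - 8 v}{2}\right) = Y \left(-2 - \left(\frac{13}{2} + 4 v\right)\right) = Y \left(- \frac{17}{2} - 4 v\right)$)
$\frac{1}{U{\left(h{\left(-3,-5 \right)},29 \right)} + N} = \frac{1}{\left(- \frac{1}{2}\right) 29 \left(17 + 8 \left(- 3 \left(1 - 5\right)\right)\right) + 997} = \frac{1}{\left(- \frac{1}{2}\right) 29 \left(17 + 8 \left(\left(-3\right) \left(-4\right)\right)\right) + 997} = \frac{1}{\left(- \frac{1}{2}\right) 29 \left(17 + 8 \cdot 12\right) + 997} = \frac{1}{\left(- \frac{1}{2}\right) 29 \left(17 + 96\right) + 997} = \frac{1}{\left(- \frac{1}{2}\right) 29 \cdot 113 + 997} = \frac{1}{- \frac{3277}{2} + 997} = \frac{1}{- \frac{1283}{2}} = - \frac{2}{1283}$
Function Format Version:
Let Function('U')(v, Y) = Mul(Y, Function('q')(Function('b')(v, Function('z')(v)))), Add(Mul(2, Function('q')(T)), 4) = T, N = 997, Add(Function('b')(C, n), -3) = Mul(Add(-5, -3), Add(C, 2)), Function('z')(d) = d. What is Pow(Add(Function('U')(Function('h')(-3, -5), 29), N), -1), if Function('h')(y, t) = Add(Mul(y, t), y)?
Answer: Rational(-2, 1283) ≈ -0.0015588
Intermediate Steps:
Function('b')(C, n) = Add(-13, Mul(-8, C)) (Function('b')(C, n) = Add(3, Mul(Add(-5, -3), Add(C, 2))) = Add(3, Mul(-8, Add(2, C))) = Add(3, Add(-16, Mul(-8, C))) = Add(-13, Mul(-8, C)))
Function('q')(T) = Add(-2, Mul(Rational(1, 2), T))
Function('h')(y, t) = Add(y, Mul(t, y)) (Function('h')(y, t) = Add(Mul(t, y), y) = Add(y, Mul(t, y)))
Function('U')(v, Y) = Mul(Y, Add(Rational(-17, 2), Mul(-4, v))) (Function('U')(v, Y) = Mul(Y, Add(-2, Mul(Rational(1, 2), Add(-13, Mul(-8, v))))) = Mul(Y, Add(-2, Add(Rational(-13, 2), Mul(-4, v)))) = Mul(Y, Add(Rational(-17, 2), Mul(-4, v))))
Pow(Add(Function('U')(Function('h')(-3, -5), 29), N), -1) = Pow(Add(Mul(Rational(-1, 2), 29, Add(17, Mul(8, Mul(-3, Add(1, -5))))), 997), -1) = Pow(Add(Mul(Rational(-1, 2), 29, Add(17, Mul(8, Mul(-3, -4)))), 997), -1) = Pow(Add(Mul(Rational(-1, 2), 29, Add(17, Mul(8, 12))), 997), -1) = Pow(Add(Mul(Rational(-1, 2), 29, Add(17, 96)), 997), -1) = Pow(Add(Mul(Rational(-1, 2), 29, 113), 997), -1) = Pow(Add(Rational(-3277, 2), 997), -1) = Pow(Rational(-1283, 2), -1) = Rational(-2, 1283)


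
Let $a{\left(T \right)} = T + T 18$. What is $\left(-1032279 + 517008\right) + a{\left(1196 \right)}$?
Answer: $-492547$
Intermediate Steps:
$a{\left(T \right)} = 19 T$ ($a{\left(T \right)} = T + 18 T = 19 T$)
$\left(-1032279 + 517008\right) + a{\left(1196 \right)} = \left(-1032279 + 517008\right) + 19 \cdot 1196 = -515271 + 22724 = -492547$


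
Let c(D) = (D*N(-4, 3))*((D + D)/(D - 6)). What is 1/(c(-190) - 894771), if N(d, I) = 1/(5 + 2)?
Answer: -343/306924503 ≈ -1.1175e-6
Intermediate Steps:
N(d, I) = 1/7
c(D) = 2*D**2/(7*(-6 + D)) (c(D) = (D*(1/7))*((D + D)/(D - 6)) = (D/7)*((2*D)/(-6 + D)) = (D/7)*(2*D/(-6 + D)) = 2*D**2/(7*(-6 + D)))
1/(c(-190) - 894771) = 1/((2/7)*(-190)**2/(-6 - 190) - 894771) = 1/((2/7)*36100/(-196) - 894771) = 1/((2/7)*36100*(-1/196) - 894771) = 1/(-18050/343 - 894771) = 1/(-306924503/343) = -343/306924503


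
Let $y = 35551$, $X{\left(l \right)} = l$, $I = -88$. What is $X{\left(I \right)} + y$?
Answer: $35463$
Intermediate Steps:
$X{\left(I \right)} + y = -88 + 35551 = 35463$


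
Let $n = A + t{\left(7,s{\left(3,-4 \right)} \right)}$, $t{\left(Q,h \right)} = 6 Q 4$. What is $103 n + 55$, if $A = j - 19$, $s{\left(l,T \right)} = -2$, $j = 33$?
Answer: $18801$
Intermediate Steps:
$A = 14$ ($A = 33 - 19 = 14$)
$t{\left(Q,h \right)} = 24 Q$
$n = 182$ ($n = 14 + 24 \cdot 7 = 14 + 168 = 182$)
$103 n + 55 = 103 \cdot 182 + 55 = 18746 + 55 = 18801$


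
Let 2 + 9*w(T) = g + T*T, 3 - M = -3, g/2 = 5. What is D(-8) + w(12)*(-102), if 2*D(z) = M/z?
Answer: -41353/24 ≈ -1723.0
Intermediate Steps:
g = 10 (g = 2*5 = 10)
M = 6 (M = 3 - 1*(-3) = 3 + 3 = 6)
w(T) = 8/9 + T²/9 (w(T) = -2/9 + (10 + T*T)/9 = -2/9 + (10 + T²)/9 = -2/9 + (10/9 + T²/9) = 8/9 + T²/9)
D(z) = 3/z (D(z) = (6/z)/2 = 3/z)
D(-8) + w(12)*(-102) = 3/(-8) + (8/9 + (⅑)*12²)*(-102) = 3*(-⅛) + (8/9 + (⅑)*144)*(-102) = -3/8 + (8/9 + 16)*(-102) = -3/8 + (152/9)*(-102) = -3/8 - 5168/3 = -41353/24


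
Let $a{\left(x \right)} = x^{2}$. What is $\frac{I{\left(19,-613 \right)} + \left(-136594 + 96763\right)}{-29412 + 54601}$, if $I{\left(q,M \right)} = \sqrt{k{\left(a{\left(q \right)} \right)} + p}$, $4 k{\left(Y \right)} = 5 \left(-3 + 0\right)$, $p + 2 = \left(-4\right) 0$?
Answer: $- \frac{39831}{25189} + \frac{i \sqrt{23}}{50378} \approx -1.5813 + 9.5197 \cdot 10^{-5} i$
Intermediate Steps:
$p = -2$ ($p = -2 - 0 = -2 + 0 = -2$)
$k{\left(Y \right)} = - \frac{15}{4}$ ($k{\left(Y \right)} = \frac{5 \left(-3 + 0\right)}{4} = \frac{5 \left(-3\right)}{4} = \frac{1}{4} \left(-15\right) = - \frac{15}{4}$)
$I{\left(q,M \right)} = \frac{i \sqrt{23}}{2}$ ($I{\left(q,M \right)} = \sqrt{- \frac{15}{4} - 2} = \sqrt{- \frac{23}{4}} = \frac{i \sqrt{23}}{2}$)
$\frac{I{\left(19,-613 \right)} + \left(-136594 + 96763\right)}{-29412 + 54601} = \frac{\frac{i \sqrt{23}}{2} + \left(-136594 + 96763\right)}{-29412 + 54601} = \frac{\frac{i \sqrt{23}}{2} - 39831}{25189} = \left(-39831 + \frac{i \sqrt{23}}{2}\right) \frac{1}{25189} = - \frac{39831}{25189} + \frac{i \sqrt{23}}{50378}$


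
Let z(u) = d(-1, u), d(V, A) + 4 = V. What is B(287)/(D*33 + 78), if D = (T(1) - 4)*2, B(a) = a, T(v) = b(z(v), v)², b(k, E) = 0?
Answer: -287/186 ≈ -1.5430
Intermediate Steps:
d(V, A) = -4 + V
z(u) = -5 (z(u) = -4 - 1 = -5)
T(v) = 0 (T(v) = 0² = 0)
D = -8 (D = (0 - 4)*2 = -4*2 = -8)
B(287)/(D*33 + 78) = 287/(-8*33 + 78) = 287/(-264 + 78) = 287/(-186) = 287*(-1/186) = -287/186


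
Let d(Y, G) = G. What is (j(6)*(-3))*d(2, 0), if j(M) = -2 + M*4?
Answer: 0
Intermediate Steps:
j(M) = -2 + 4*M
(j(6)*(-3))*d(2, 0) = ((-2 + 4*6)*(-3))*0 = ((-2 + 24)*(-3))*0 = (22*(-3))*0 = -66*0 = 0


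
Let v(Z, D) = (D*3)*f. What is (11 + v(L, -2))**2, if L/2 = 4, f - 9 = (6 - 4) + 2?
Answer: 4489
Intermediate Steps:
f = 13 (f = 9 + ((6 - 4) + 2) = 9 + (2 + 2) = 9 + 4 = 13)
L = 8 (L = 2*4 = 8)
v(Z, D) = 39*D (v(Z, D) = (D*3)*13 = (3*D)*13 = 39*D)
(11 + v(L, -2))**2 = (11 + 39*(-2))**2 = (11 - 78)**2 = (-67)**2 = 4489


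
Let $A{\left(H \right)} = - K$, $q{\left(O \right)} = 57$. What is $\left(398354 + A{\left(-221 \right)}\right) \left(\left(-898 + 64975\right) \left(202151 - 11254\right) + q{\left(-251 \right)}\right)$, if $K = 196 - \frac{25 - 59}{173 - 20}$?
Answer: $4870308590827880$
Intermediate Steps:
$K = \frac{1766}{9}$ ($K = 196 - - \frac{34}{153} = 196 - \left(-34\right) \frac{1}{153} = 196 - - \frac{2}{9} = 196 + \frac{2}{9} = \frac{1766}{9} \approx 196.22$)
$A{\left(H \right)} = - \frac{1766}{9}$ ($A{\left(H \right)} = \left(-1\right) \frac{1766}{9} = - \frac{1766}{9}$)
$\left(398354 + A{\left(-221 \right)}\right) \left(\left(-898 + 64975\right) \left(202151 - 11254\right) + q{\left(-251 \right)}\right) = \left(398354 - \frac{1766}{9}\right) \left(\left(-898 + 64975\right) \left(202151 - 11254\right) + 57\right) = \frac{3583420 \left(64077 \cdot 190897 + 57\right)}{9} = \frac{3583420 \left(12232107069 + 57\right)}{9} = \frac{3583420}{9} \cdot 12232107126 = 4870308590827880$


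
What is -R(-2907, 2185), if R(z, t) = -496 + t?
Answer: -1689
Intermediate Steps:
-R(-2907, 2185) = -(-496 + 2185) = -1*1689 = -1689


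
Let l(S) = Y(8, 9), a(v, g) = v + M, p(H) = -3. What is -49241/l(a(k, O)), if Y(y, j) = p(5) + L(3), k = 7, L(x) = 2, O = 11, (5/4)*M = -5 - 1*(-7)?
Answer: 49241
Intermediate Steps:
M = 8/5 (M = 4*(-5 - 1*(-7))/5 = 4*(-5 + 7)/5 = (⅘)*2 = 8/5 ≈ 1.6000)
a(v, g) = 8/5 + v (a(v, g) = v + 8/5 = 8/5 + v)
Y(y, j) = -1 (Y(y, j) = -3 + 2 = -1)
l(S) = -1
-49241/l(a(k, O)) = -49241/(-1) = -49241*(-1) = 49241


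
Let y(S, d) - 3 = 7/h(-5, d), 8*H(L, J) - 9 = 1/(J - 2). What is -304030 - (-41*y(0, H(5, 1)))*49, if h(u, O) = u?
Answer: -1504078/5 ≈ -3.0082e+5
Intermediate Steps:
H(L, J) = 9/8 + 1/(8*(-2 + J)) (H(L, J) = 9/8 + 1/(8*(J - 2)) = 9/8 + 1/(8*(-2 + J)))
y(S, d) = 8/5 (y(S, d) = 3 + 7/(-5) = 3 + 7*(-1/5) = 3 - 7/5 = 8/5)
-304030 - (-41*y(0, H(5, 1)))*49 = -304030 - (-41*8/5)*49 = -304030 - (-328)*49/5 = -304030 - 1*(-16072/5) = -304030 + 16072/5 = -1504078/5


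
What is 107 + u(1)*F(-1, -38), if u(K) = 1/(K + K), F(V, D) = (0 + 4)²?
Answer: 115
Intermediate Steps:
F(V, D) = 16 (F(V, D) = 4² = 16)
u(K) = 1/(2*K)
107 + u(1)*F(-1, -38) = 107 + ((½)/1)*16 = 107 + ((½)*1)*16 = 107 + (½)*16 = 107 + 8 = 115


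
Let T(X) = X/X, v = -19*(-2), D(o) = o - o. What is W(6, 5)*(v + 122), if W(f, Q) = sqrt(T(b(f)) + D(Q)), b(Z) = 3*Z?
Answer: 160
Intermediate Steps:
D(o) = 0
v = 38
T(X) = 1
W(f, Q) = 1 (W(f, Q) = sqrt(1 + 0) = sqrt(1) = 1)
W(6, 5)*(v + 122) = 1*(38 + 122) = 1*160 = 160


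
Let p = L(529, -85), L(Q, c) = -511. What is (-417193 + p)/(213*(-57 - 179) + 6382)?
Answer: 208852/21943 ≈ 9.5179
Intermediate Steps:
p = -511
(-417193 + p)/(213*(-57 - 179) + 6382) = (-417193 - 511)/(213*(-57 - 179) + 6382) = -417704/(213*(-236) + 6382) = -417704/(-50268 + 6382) = -417704/(-43886) = -417704*(-1/43886) = 208852/21943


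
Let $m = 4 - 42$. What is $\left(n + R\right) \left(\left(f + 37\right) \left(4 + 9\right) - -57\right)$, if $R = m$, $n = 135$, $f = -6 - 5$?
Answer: $38315$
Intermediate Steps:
$f = -11$
$m = -38$ ($m = 4 - 42 = -38$)
$R = -38$
$\left(n + R\right) \left(\left(f + 37\right) \left(4 + 9\right) - -57\right) = \left(135 - 38\right) \left(\left(-11 + 37\right) \left(4 + 9\right) - -57\right) = 97 \left(26 \cdot 13 + 57\right) = 97 \left(338 + 57\right) = 97 \cdot 395 = 38315$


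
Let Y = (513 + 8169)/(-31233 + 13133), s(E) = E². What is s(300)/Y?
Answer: -271500000/1447 ≈ -1.8763e+5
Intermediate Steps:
Y = -4341/9050 (Y = 8682/(-18100) = 8682*(-1/18100) = -4341/9050 ≈ -0.47967)
s(300)/Y = 300²/(-4341/9050) = 90000*(-9050/4341) = -271500000/1447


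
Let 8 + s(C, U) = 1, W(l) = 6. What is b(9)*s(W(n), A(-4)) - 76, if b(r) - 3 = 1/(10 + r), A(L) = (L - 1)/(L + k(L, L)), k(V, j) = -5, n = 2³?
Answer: -1850/19 ≈ -97.368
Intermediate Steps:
n = 8
A(L) = (-1 + L)/(-5 + L) (A(L) = (L - 1)/(L - 5) = (-1 + L)/(-5 + L))
b(r) = 3 + 1/(10 + r)
s(C, U) = -7 (s(C, U) = -8 + 1 = -7)
b(9)*s(W(n), A(-4)) - 76 = ((31 + 3*9)/(10 + 9))*(-7) - 76 = ((31 + 27)/19)*(-7) - 76 = ((1/19)*58)*(-7) - 76 = (58/19)*(-7) - 76 = -406/19 - 76 = -1850/19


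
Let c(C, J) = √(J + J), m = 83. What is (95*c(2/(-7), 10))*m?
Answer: 15770*√5 ≈ 35263.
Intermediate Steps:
c(C, J) = √2*√J (c(C, J) = √(2*J) = √2*√J)
(95*c(2/(-7), 10))*m = (95*(√2*√10))*83 = (95*(2*√5))*83 = (190*√5)*83 = 15770*√5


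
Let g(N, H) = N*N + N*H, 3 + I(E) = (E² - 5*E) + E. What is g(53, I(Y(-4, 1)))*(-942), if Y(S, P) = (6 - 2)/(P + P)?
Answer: -2296596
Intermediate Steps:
Y(S, P) = 2/P (Y(S, P) = 4/((2*P)) = 4*(1/(2*P)) = 2/P)
I(E) = -3 + E² - 4*E (I(E) = -3 + ((E² - 5*E) + E) = -3 + (E² - 4*E) = -3 + E² - 4*E)
g(N, H) = N² + H*N
g(53, I(Y(-4, 1)))*(-942) = (53*((-3 + (2/1)² - 8/1) + 53))*(-942) = (53*((-3 + (2*1)² - 8) + 53))*(-942) = (53*((-3 + 2² - 4*2) + 53))*(-942) = (53*((-3 + 4 - 8) + 53))*(-942) = (53*(-7 + 53))*(-942) = (53*46)*(-942) = 2438*(-942) = -2296596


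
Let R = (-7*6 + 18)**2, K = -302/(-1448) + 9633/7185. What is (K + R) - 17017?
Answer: -28505678771/1733980 ≈ -16439.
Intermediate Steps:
K = 2686409/1733980 (K = -302*(-1/1448) + 9633*(1/7185) = 151/724 + 3211/2395 = 2686409/1733980 ≈ 1.5493)
R = 576 (R = (-42 + 18)**2 = (-24)**2 = 576)
(K + R) - 17017 = (2686409/1733980 + 576) - 17017 = 1001458889/1733980 - 17017 = -28505678771/1733980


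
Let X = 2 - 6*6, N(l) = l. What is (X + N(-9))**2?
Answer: 1849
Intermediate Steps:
X = -34 (X = 2 - 36 = -34)
(X + N(-9))**2 = (-34 - 9)**2 = (-43)**2 = 1849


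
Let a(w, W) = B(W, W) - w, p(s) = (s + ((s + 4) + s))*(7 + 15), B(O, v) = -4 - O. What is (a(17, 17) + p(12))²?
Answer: 708964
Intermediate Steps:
p(s) = 88 + 66*s (p(s) = (s + ((4 + s) + s))*22 = (s + (4 + 2*s))*22 = (4 + 3*s)*22 = 88 + 66*s)
a(w, W) = -4 - W - w (a(w, W) = (-4 - W) - w = -4 - W - w)
(a(17, 17) + p(12))² = ((-4 - 1*17 - 1*17) + (88 + 66*12))² = ((-4 - 17 - 17) + (88 + 792))² = (-38 + 880)² = 842² = 708964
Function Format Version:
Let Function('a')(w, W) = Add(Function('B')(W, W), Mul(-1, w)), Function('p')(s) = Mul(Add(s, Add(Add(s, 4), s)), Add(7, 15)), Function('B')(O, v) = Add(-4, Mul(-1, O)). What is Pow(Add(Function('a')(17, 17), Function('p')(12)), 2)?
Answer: 708964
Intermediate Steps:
Function('p')(s) = Add(88, Mul(66, s)) (Function('p')(s) = Mul(Add(s, Add(Add(4, s), s)), 22) = Mul(Add(s, Add(4, Mul(2, s))), 22) = Mul(Add(4, Mul(3, s)), 22) = Add(88, Mul(66, s)))
Function('a')(w, W) = Add(-4, Mul(-1, W), Mul(-1, w)) (Function('a')(w, W) = Add(Add(-4, Mul(-1, W)), Mul(-1, w)) = Add(-4, Mul(-1, W), Mul(-1, w)))
Pow(Add(Function('a')(17, 17), Function('p')(12)), 2) = Pow(Add(Add(-4, Mul(-1, 17), Mul(-1, 17)), Add(88, Mul(66, 12))), 2) = Pow(Add(Add(-4, -17, -17), Add(88, 792)), 2) = Pow(Add(-38, 880), 2) = Pow(842, 2) = 708964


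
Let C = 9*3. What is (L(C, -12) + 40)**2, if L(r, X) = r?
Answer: 4489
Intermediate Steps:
C = 27
(L(C, -12) + 40)**2 = (27 + 40)**2 = 67**2 = 4489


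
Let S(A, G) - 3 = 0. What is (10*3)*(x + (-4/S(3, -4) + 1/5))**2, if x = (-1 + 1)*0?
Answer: 578/15 ≈ 38.533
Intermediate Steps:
S(A, G) = 3 (S(A, G) = 3 + 0 = 3)
x = 0 (x = 0*0 = 0)
(10*3)*(x + (-4/S(3, -4) + 1/5))**2 = (10*3)*(0 + (-4/3 + 1/5))**2 = 30*(0 + (-4*1/3 + 1*(1/5)))**2 = 30*(0 + (-4/3 + 1/5))**2 = 30*(0 - 17/15)**2 = 30*(-17/15)**2 = 30*(289/225) = 578/15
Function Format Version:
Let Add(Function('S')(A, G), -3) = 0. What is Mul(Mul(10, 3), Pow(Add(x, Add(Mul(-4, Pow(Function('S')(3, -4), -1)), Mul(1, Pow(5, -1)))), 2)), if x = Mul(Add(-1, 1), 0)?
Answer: Rational(578, 15) ≈ 38.533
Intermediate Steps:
Function('S')(A, G) = 3 (Function('S')(A, G) = Add(3, 0) = 3)
x = 0 (x = Mul(0, 0) = 0)
Mul(Mul(10, 3), Pow(Add(x, Add(Mul(-4, Pow(Function('S')(3, -4), -1)), Mul(1, Pow(5, -1)))), 2)) = Mul(Mul(10, 3), Pow(Add(0, Add(Mul(-4, Pow(3, -1)), Mul(1, Pow(5, -1)))), 2)) = Mul(30, Pow(Add(0, Add(Mul(-4, Rational(1, 3)), Mul(1, Rational(1, 5)))), 2)) = Mul(30, Pow(Add(0, Add(Rational(-4, 3), Rational(1, 5))), 2)) = Mul(30, Pow(Add(0, Rational(-17, 15)), 2)) = Mul(30, Pow(Rational(-17, 15), 2)) = Mul(30, Rational(289, 225)) = Rational(578, 15)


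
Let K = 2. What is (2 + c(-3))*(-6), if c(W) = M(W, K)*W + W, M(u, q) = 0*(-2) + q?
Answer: 42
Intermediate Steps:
M(u, q) = q (M(u, q) = 0 + q = q)
c(W) = 3*W (c(W) = 2*W + W = 3*W)
(2 + c(-3))*(-6) = (2 + 3*(-3))*(-6) = (2 - 9)*(-6) = -7*(-6) = 42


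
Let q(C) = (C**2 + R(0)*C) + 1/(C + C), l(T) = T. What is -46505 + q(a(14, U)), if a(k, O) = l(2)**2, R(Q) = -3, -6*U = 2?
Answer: -372007/8 ≈ -46501.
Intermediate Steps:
U = -1/3 (U = -1/6*2 = -1/3 ≈ -0.33333)
a(k, O) = 4 (a(k, O) = 2**2 = 4)
q(C) = C**2 + 1/(2*C) - 3*C (q(C) = (C**2 - 3*C) + 1/(C + C) = (C**2 - 3*C) + 1/(2*C) = C**2 + 1/(2*C) - 3*C)
-46505 + q(a(14, U)) = -46505 + (4**2 + (1/2)/4 - 3*4) = -46505 + (16 + (1/2)*(1/4) - 12) = -46505 + (16 + 1/8 - 12) = -46505 + 33/8 = -372007/8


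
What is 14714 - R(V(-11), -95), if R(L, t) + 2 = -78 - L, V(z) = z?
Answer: 14783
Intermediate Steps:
R(L, t) = -80 - L (R(L, t) = -2 + (-78 - L) = -80 - L)
14714 - R(V(-11), -95) = 14714 - (-80 - 1*(-11)) = 14714 - (-80 + 11) = 14714 - 1*(-69) = 14714 + 69 = 14783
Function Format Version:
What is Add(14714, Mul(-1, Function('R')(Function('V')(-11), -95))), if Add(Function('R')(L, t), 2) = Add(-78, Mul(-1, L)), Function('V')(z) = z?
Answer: 14783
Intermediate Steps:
Function('R')(L, t) = Add(-80, Mul(-1, L)) (Function('R')(L, t) = Add(-2, Add(-78, Mul(-1, L))) = Add(-80, Mul(-1, L)))
Add(14714, Mul(-1, Function('R')(Function('V')(-11), -95))) = Add(14714, Mul(-1, Add(-80, Mul(-1, -11)))) = Add(14714, Mul(-1, Add(-80, 11))) = Add(14714, Mul(-1, -69)) = Add(14714, 69) = 14783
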